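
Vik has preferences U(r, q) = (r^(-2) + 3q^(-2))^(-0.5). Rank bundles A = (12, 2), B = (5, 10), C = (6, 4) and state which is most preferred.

Bundle B

Evaluate utility at each bundle:
U(A) = 1.149.
U(B) = 3.780.
U(C) = 2.155.
Highest utility is B, so B ≻ C ≻ A.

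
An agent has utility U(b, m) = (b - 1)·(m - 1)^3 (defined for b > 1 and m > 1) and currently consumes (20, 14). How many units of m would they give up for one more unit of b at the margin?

MU_b = (m−1)^3, MU_m = 3·(b−1)·(m−1)^2.
MRS = (1/3)·(m−1)/(b−1).
At (20, 14): MRS = 13/57.
So at (20, 14) the consumer would give up 13/57 units of m for one more unit of b.

MRS = 13/57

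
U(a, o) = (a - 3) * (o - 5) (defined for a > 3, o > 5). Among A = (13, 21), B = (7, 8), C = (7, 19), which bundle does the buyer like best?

Evaluate utility at each bundle:
U(A) = 160.
U(B) = 12.
U(C) = 56.
Highest utility is A, so A ≻ C ≻ B.

Bundle A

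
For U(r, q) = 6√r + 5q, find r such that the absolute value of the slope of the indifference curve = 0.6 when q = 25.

MU_r = 6/(2√r), MU_q = 5.
MRS = 6/(2√r) ÷ 5.
MRS depends only on r: 0.6/√r = 0.6 ⇒ √r = 0.6/0.6 = 1 ⇒ r = 1.

r = 1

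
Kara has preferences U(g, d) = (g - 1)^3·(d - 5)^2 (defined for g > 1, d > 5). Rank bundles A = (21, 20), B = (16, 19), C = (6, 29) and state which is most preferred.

Bundle A

Evaluate utility at each bundle:
U(A) = 1800000.
U(B) = 661500.
U(C) = 72000.
Highest utility is A, so A ≻ B ≻ C.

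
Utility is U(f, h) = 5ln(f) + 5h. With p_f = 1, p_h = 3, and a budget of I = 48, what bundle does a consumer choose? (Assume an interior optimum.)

f* = 3, h* = 15

MU_f = 5/f, MU_h = 5.
MRS = 5/f ÷ 5.
Tangency: set MRS = p_f/p_h = 1/3.
MRS depends only on f: 1/f = 1/3 ⇒ f* = 1/(1/3) = 3.
From the budget, 3·h = 48 − 1·3 = 45, so h* = 15.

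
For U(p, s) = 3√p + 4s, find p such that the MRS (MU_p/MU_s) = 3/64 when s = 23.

MU_p = 3/(2√p), MU_s = 4.
MRS = 3/(2√p) ÷ 4.
MRS depends only on p: 0.375/√p = 3/64 ⇒ √p = 0.375/(3/64) = 8 ⇒ p = 64.

p = 64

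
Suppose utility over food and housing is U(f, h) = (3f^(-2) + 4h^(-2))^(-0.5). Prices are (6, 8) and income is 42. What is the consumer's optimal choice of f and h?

For CES with ρ = -2, MRS = (3/4)·(h/f)^3.
Tangency: set MRS = p_f/p_h = 6/8 = 0.75.
So (h/f)^3 = 1; taking the cube root, h/f = 1, i.e. h = f.
Substitute into the budget 6·f + 8·h = 42: 14·f = 42, so f* = 3 and h* = 3.

f* = 3, h* = 3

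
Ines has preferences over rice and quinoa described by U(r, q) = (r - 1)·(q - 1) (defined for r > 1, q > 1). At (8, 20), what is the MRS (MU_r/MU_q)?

MRS = 19/7

MU_r = (q−1), MU_q = (r−1).
MRS = (q−1)/(r−1).
At (8, 20): MRS = 19/7.
That is, one extra unit of r is worth 19/7 units of q at the margin.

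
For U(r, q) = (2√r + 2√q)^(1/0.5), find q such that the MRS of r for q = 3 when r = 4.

q = 36

For CES with ρ = 0.5, MRS = √(q/r).
Setting √(q/4) = 3 gives q/4 = 9 and q = 36.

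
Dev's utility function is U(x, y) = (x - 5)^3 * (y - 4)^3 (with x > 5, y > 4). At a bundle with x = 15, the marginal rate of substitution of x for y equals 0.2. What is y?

MU_x = 3·(x−5)^2·(y−4)^3, MU_y = 3·(x−5)^3·(y−4)^2.
MRS = (y−4)/(x−5).
Substitute x = 15: MRS = (y − 4)/10. Setting this equal to 0.2 gives y − 4 = 0.2·10 = 2, so y = 6.

y = 6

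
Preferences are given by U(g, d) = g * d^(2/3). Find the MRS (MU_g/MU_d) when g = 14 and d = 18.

MU_g = d^(2/3) and MU_d = 2/3·g·d^(-1/3).
MRS = MU_g/MU_d = (1.5)·d/g.
At (14, 18): MRS = 27/14.
That is, one extra unit of g is worth 27/14 units of d at the margin.

MRS = 27/14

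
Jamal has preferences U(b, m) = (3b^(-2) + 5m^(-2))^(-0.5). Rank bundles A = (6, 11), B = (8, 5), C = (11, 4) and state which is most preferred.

Bundle A

Evaluate utility at each bundle:
U(A) = 2.832.
U(B) = 2.013.
U(C) = 1.722.
Highest utility is A, so A ≻ B ≻ C.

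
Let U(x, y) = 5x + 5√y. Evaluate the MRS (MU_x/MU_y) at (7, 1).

MRS = 2

MU_x = 5, MU_y = 5/(2√y).
MRS = 5 ÷ (5/(2√y)).
At (7, 1): MRS = 2.
That is, one extra unit of x is worth 2 units of y at the margin.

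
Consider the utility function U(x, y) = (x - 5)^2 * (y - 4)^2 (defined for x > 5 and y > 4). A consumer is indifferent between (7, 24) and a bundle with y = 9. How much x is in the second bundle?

U(7, 24) = 1600.
Set U(x, 9) = 1600 and solve.
With y = 9: (9 − 4)^2 = 25, so (x − 5)^2 = 1600/25 = 64.
Taking the square root (with x > 5): x − 5 = 8, so x = 13.
Check: U(13, 9) = 1600.

x = 13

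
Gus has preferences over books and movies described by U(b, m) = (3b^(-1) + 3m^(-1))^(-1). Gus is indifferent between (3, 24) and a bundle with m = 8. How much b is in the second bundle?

U depends on (b, m) only through S = 3b^(-1) + 3m^(-1), so equal utility means equal S. At (3, 24): S = 1.125.
With m = 8: 3·8^(-1) = 0.375, so 3b^(-1) = 1.125 − 0.375 = 0.75, i.e. b^(-1) = 0.25.
Hence b = 1/0.25 = 4.
Check: U(4, 8) = 0.8889.

b = 4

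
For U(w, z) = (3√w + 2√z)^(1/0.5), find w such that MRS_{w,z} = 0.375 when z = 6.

For CES with ρ = 0.5, MRS = (3/2)·√(z/w).
Setting (3/2)·√(6/w) = 0.375 gives √(6/w) = 0.25, so 6/w = 1/16 and w = 96.

w = 96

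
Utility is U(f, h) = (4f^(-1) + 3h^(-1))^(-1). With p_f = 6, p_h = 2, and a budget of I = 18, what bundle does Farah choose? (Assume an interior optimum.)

For CES with ρ = -1, MRS = (4/3)·(h/f)^2.
Tangency: set MRS = p_f/p_h = 6/2 = 3.
So (h/f)^2 = 2.25; taking the square root, h/f = 1.5, i.e. h = 1.5·f.
Substitute into the budget 6·f + 2·h = 18: 9·f = 18, so f* = 2 and h* = 1.5·2 = 3.

f* = 2, h* = 3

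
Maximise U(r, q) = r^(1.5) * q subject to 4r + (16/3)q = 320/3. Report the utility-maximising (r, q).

MU_r = 1.5·√r·q and MU_q = r^(1.5).
MRS = MU_r/MU_q = (1.5)·q/r.
Tangency: set MRS = p_r/p_q = 4/(16/3) = 0.75.
So (1.5)·q/r = 0.75, i.e. q = 0.5·r.
Substitute into the budget 4·r + (16/3)·q = 320/3: (20/3)·r = 320/3, so r* = 16.
Then q* = 0.5·16 = 8.

r* = 16, q* = 8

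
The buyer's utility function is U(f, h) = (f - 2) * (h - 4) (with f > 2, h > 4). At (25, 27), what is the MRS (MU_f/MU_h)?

MRS = 1

MU_f = (h−4), MU_h = (f−2).
MRS = (h−4)/(f−2).
At (25, 27): MRS = 1.
That is, one extra unit of f is worth 1 units of h at the margin.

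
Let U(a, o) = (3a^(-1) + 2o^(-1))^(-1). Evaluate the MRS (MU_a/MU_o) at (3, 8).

For CES with ρ = -1, MRS = (3/2)·(o/a)^2.
At (3, 8): MRS = 32/3.
So at (3, 8) the consumer would give up 32/3 units of o for one more unit of a.

MRS = 32/3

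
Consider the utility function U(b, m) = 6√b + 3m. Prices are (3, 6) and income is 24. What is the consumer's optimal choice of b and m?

b* = 4, m* = 2

MU_b = 6/(2√b), MU_m = 3.
MRS = 6/(2√b) ÷ 3.
Tangency: set MRS = p_b/p_m = 3/6 = 0.5.
MRS depends only on b: 1/√b = 0.5 ⇒ √b = 1/0.5 = 2 ⇒ b* = 4.
From the budget, 6·m = 24 − 3·4 = 12, so m* = 2.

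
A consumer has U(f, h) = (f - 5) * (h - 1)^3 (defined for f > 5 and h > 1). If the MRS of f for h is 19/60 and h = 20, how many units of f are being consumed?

f = 25

MU_f = (h−1)^3, MU_h = 3·(f−5)·(h−1)^2.
MRS = (1/3)·(h−1)/(f−5).
Substitute h = 20: MRS = (19/3)/(f − 5). Setting this equal to 19/60 gives f − 5 = (19/3)/(19/60) = 20, so f = 25.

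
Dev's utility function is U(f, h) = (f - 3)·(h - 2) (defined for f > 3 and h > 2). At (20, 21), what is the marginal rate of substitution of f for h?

MRS = 19/17

MU_f = (h−2), MU_h = (f−3).
MRS = (h−2)/(f−3).
At (20, 21): MRS = 19/17.
So at (20, 21) the consumer would give up 19/17 units of h for one more unit of f.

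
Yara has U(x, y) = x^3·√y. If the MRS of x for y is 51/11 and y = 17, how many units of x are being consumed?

MU_x = 3·x^2·√y and MU_y = 0.5·x^3·y^(-0.5).
MRS = MU_x/MU_y = (6)·y/x.
Substitute y = 17: MRS = 102/x. Setting 102/x = 51/11 gives x = 102/(51/11) = 22.

x = 22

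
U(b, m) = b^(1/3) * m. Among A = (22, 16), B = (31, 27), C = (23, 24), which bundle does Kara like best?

Evaluate utility at each bundle:
U(A) = 44.833.
U(B) = 84.817.
U(C) = 68.253.
Highest utility is B, so B ≻ C ≻ A.

Bundle B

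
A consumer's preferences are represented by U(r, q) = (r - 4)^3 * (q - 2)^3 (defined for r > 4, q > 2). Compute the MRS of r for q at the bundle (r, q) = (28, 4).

MU_r = 3·(r−4)^2·(q−2)^3, MU_q = 3·(r−4)^3·(q−2)^2.
MRS = (q−2)/(r−4).
At (28, 4): MRS = 1/12.
That is, one extra unit of r is worth 1/12 units of q at the margin.

MRS = 1/12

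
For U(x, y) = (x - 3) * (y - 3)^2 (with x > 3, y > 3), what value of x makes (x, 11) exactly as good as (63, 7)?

U(63, 7) = 960.
Set U(x, 11) = 960 and solve.
With y = 11: (11 − 3)^2 = 64, so (x − 3) = 960/64 = 15.
So x = 3 + 15 = 18.
Check: U(18, 11) = 960.

x = 18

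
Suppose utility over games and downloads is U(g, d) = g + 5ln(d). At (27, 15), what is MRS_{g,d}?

MRS = 3

MU_g = 1, MU_d = 5/d.
MRS = 1 ÷ (5/d).
At (27, 15): MRS = 3.
So at (27, 15) the consumer would give up 3 units of d for one more unit of g.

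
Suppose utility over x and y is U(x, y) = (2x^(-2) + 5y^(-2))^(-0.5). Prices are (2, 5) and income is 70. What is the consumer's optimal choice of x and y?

x* = 10, y* = 10

For CES with ρ = -2, MRS = (2/5)·(y/x)^3.
Tangency: set MRS = p_x/p_y = 2/5 = 0.4.
So (y/x)^3 = 1; taking the cube root, y/x = 1, i.e. y = x.
Substitute into the budget 2·x + 5·y = 70: 7·x = 70, so x* = 10 and y* = 10.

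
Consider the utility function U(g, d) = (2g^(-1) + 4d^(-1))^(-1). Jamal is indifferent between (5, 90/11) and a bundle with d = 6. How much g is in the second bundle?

U depends on (g, d) only through S = 2g^(-1) + 4d^(-1), so equal utility means equal S. At (5, 90/11): S = 8/9.
With d = 6: 4·6^(-1) = 2/3, so 2g^(-1) = 8/9 − 2/3 = 2/9, i.e. g^(-1) = 1/9.
Hence g = 1/(1/9) = 9.
Check: U(9, 6) = 1.125.

g = 9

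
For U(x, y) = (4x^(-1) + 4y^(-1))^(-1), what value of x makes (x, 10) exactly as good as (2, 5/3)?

U depends on (x, y) only through S = 4x^(-1) + 4y^(-1), so equal utility means equal S. At (2, 5/3): S = 4.4.
With y = 10: 4·10^(-1) = 0.4, so 4x^(-1) = 4.4 − 0.4 = 4, i.e. x^(-1) = 1.
Hence x = 1/1 = 1.
Check: U(1, 10) = 0.2273.

x = 1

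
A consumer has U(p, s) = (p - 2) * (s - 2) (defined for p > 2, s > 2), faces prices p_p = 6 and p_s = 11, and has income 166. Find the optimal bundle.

MU_p = (s−2), MU_s = (p−2).
MRS = (s−2)/(p−2).
Tangency: set MRS = p_p/p_s = 6/11.
So (s − 2)/(p − 2) = 6/11, i.e. (s − 2) = (6/11)·(p − 2).
Rewrite the budget in excess-of-subsistence terms: 6·(p − 2) + 11·(s − 2) = 166 − 6·2 − 11·2 = 132.
Substituting, 12·(p − 2) = 132, so p − 2 = 11 and p* = 13.
Then s − 2 = (6/11)·11 = 6, so s* = 8.

p* = 13, s* = 8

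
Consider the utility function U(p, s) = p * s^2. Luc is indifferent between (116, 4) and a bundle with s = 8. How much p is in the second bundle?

p = 29

U(116, 4) = 1856.
Set U(p, 8) = 1856 and solve.
With s = 8: 8^2 = 64, so p = 1856/64 = 29.
Check: U(29, 8) = 1856.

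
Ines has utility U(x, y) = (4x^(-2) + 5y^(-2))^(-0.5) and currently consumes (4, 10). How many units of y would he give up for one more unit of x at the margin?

MRS = 12.5

For CES with ρ = -2, MRS = (4/5)·(y/x)^3.
At (4, 10): MRS = 12.5.
So at (4, 10) the consumer would give up 12.5 units of y for one more unit of x.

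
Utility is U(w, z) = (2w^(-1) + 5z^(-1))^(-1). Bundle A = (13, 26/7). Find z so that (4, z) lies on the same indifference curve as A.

U depends on (w, z) only through S = 2w^(-1) + 5z^(-1), so equal utility means equal S. At (13, 26/7): S = 1.5.
With w = 4: 2·4^(-1) = 0.5, so 5z^(-1) = 1.5 − 0.5 = 1, i.e. z^(-1) = 0.2.
Hence z = 1/0.2 = 5.
Check: U(4, 5) = 0.6667.

z = 5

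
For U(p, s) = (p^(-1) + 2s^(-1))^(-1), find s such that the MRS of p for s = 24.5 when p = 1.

s = 7

For CES with ρ = -1, MRS = (1/2)·(s/p)^2.
Setting (1/2)·(s/1)^2 = 24.5 gives (s/1)^2 = 49, so s/1 = 7 and s = 7.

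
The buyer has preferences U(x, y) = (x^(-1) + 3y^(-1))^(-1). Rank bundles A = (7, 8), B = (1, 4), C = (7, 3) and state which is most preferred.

Bundle A

Evaluate utility at each bundle:
U(A) = 1.931.
U(B) = 0.571.
U(C) = 0.875.
Highest utility is A, so A ≻ C ≻ B.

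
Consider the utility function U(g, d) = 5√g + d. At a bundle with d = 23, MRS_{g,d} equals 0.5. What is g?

MU_g = 5/(2√g), MU_d = 1.
MRS = 5/(2√g) ÷ 1.
MRS depends only on g: 2.5/√g = 0.5 ⇒ √g = 2.5/0.5 = 5 ⇒ g = 25.

g = 25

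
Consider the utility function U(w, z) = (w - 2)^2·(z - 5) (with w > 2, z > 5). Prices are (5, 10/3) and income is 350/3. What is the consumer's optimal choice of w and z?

MU_w = 2·(w−2)·(z−5), MU_z = (w−2)^2.
MRS = (2/1)·(z−5)/(w−2).
Tangency: set MRS = p_w/p_z = 5/(10/3) = 1.5.
So (2/1)·(z − 5)/(w − 2) = 1.5, i.e. (z − 5) = 0.75·(w − 2).
Rewrite the budget in excess-of-subsistence terms: 5·(w − 2) + (10/3)·(z − 5) = 350/3 − 5·2 − (10/3)·5 = 90.
Substituting, 7.5·(w − 2) = 90, so w − 2 = 12 and w* = 14.
Then z − 5 = 0.75·12 = 9, so z* = 14.

w* = 14, z* = 14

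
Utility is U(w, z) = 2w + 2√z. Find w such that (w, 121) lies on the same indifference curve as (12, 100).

w = 11

U(12, 100) = 44.
Set U(w, 121) = 44 and solve.
With z = 121: √121 = 11, so 2w = 44 − 2·11 = 22 and w = 11.
Check: U(11, 121) = 44.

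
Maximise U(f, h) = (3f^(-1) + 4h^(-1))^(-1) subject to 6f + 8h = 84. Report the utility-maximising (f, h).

f* = 6, h* = 6

For CES with ρ = -1, MRS = (3/4)·(h/f)^2.
Tangency: set MRS = p_f/p_h = 6/8 = 0.75.
So (h/f)^2 = 1; taking the square root, h/f = 1, i.e. h = f.
Substitute into the budget 6·f + 8·h = 84: 14·f = 84, so f* = 6 and h* = 6.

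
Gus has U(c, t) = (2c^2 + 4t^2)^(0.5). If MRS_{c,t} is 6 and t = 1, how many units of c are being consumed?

For CES with ρ = 2, MRS = (2/4)·(t/c)^(-1).
Setting (2/4)·(1/c)^(-1) = 6 gives (1/c)^(-1) = 12, so 1/c = 1/12 and c = 12.

c = 12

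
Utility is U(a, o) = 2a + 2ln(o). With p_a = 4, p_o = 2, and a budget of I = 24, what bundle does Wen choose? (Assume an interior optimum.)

a* = 5, o* = 2

MU_a = 2, MU_o = 2/o.
MRS = 2 ÷ (2/o).
Tangency: set MRS = p_a/p_o = 4/2 = 2.
MRS depends only on o: o = 2 ⇒ o* = 2.
From the budget, 4·a = 24 − 2·2 = 20, so a* = 5.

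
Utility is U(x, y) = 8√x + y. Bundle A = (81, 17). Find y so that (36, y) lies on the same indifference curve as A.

U(81, 17) = 89.
Set U(36, y) = 89 and solve.
With x = 36: √36 = 6, so y = 89 − 8·6 = 41.
Check: U(36, 41) = 89.

y = 41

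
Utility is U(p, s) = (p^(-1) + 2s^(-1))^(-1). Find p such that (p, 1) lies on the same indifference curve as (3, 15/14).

U depends on (p, s) only through S = p^(-1) + 2s^(-1), so equal utility means equal S. At (3, 15/14): S = 2.2.
With s = 1: 2·1^(-1) = 2, so p^(-1) = 2.2 − 2 = 0.2.
Hence p = 1/0.2 = 5.
Check: U(5, 1) = 0.4545.

p = 5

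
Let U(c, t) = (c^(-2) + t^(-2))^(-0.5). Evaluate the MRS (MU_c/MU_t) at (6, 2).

MRS = 1/27

For CES with ρ = -2, MRS = (t/c)^3.
At (6, 2): MRS = 1/27.
So at (6, 2) the consumer would give up 1/27 units of t for one more unit of c.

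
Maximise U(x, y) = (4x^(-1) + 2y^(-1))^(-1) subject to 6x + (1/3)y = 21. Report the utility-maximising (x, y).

For CES with ρ = -1, MRS = (4/2)·(y/x)^2.
Tangency: set MRS = p_x/p_y = 6/(1/3) = 18.
So (y/x)^2 = 9; taking the square root, y/x = 3, i.e. y = 3·x.
Substitute into the budget 6·x + (1/3)·y = 21: 7·x = 21, so x* = 3 and y* = 3·3 = 9.

x* = 3, y* = 9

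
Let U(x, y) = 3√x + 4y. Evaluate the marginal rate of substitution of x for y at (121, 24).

MRS = 3/88

MU_x = 3/(2√x), MU_y = 4.
MRS = 3/(2√x) ÷ 4.
At (121, 24): MRS = 3/88.
That is, one extra unit of x is worth 3/88 units of y at the margin.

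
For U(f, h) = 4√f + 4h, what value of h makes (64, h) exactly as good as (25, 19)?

h = 16

U(25, 19) = 96.
Set U(64, h) = 96 and solve.
With f = 64: √64 = 8, so 4h = 96 − 4·8 = 64 and h = 16.
Check: U(64, 16) = 96.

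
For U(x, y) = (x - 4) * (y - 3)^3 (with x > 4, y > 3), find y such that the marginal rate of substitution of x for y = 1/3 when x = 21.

y = 20

MU_x = (y−3)^3, MU_y = 3·(x−4)·(y−3)^2.
MRS = (1/3)·(y−3)/(x−4).
Substitute x = 21: MRS = (y − 3)/51. Setting this equal to 1/3 gives y − 3 = (1/3)·51 = 17, so y = 20.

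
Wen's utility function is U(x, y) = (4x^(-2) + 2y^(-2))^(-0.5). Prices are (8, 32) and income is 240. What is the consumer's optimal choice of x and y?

For CES with ρ = -2, MRS = (4/2)·(y/x)^3.
Tangency: set MRS = p_x/p_y = 8/32 = 0.25.
So (y/x)^3 = 0.125; taking the cube root, y/x = 0.5, i.e. y = 0.5·x.
Substitute into the budget 8·x + 32·y = 240: 24·x = 240, so x* = 10 and y* = 0.5·10 = 5.

x* = 10, y* = 5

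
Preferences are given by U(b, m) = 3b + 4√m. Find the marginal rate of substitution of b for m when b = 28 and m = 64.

MRS = 12

MU_b = 3, MU_m = 4/(2√m).
MRS = 3 ÷ (4/(2√m)).
At (28, 64): MRS = 12.
So at (28, 64) the consumer would give up 12 units of m for one more unit of b.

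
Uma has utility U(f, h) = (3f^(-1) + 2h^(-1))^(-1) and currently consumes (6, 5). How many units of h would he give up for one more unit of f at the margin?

MRS = 25/24

For CES with ρ = -1, MRS = (3/2)·(h/f)^2.
At (6, 5): MRS = 25/24.
The indifference curve has slope −25/24 at this bundle.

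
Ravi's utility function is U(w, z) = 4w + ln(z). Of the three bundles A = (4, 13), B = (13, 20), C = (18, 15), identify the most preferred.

Bundle C

Evaluate utility at each bundle:
U(A) = 18.565.
U(B) = 54.996.
U(C) = 74.708.
Highest utility is C, so C ≻ B ≻ A.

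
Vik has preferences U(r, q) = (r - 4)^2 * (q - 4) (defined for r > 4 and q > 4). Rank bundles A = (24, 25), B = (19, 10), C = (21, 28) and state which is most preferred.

Evaluate utility at each bundle:
U(A) = 8400.
U(B) = 1350.
U(C) = 6936.
Highest utility is A, so A ≻ C ≻ B.

Bundle A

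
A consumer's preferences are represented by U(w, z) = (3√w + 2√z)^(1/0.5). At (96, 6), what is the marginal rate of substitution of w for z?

For CES with ρ = 0.5, MRS = (3/2)·√(z/w).
At (96, 6): MRS = 0.375.
That is, one extra unit of w is worth 0.375 units of z at the margin.

MRS = 0.375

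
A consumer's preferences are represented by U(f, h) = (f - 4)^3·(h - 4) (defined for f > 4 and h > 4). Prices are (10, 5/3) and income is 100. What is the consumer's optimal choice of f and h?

f* = 8, h* = 12

MU_f = 3·(f−4)^2·(h−4), MU_h = (f−4)^3.
MRS = (3/1)·(h−4)/(f−4).
Tangency: set MRS = p_f/p_h = 10/(5/3) = 6.
So (3/1)·(h − 4)/(f − 4) = 6, i.e. (h − 4) = 2·(f − 4).
Rewrite the budget in excess-of-subsistence terms: 10·(f − 4) + (5/3)·(h − 4) = 100 − 10·4 − (5/3)·4 = 160/3.
Substituting, (40/3)·(f − 4) = 160/3, so f − 4 = 4 and f* = 8.
Then h − 4 = 2·4 = 8, so h* = 12.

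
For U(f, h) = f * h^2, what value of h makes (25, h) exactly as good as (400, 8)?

U(400, 8) = 25600.
Set U(25, h) = 25600 and solve.
With f = 25: h^2 = 25600/25 = 1024; taking the square root, h = 32.
Check: U(25, 32) = 25600.

h = 32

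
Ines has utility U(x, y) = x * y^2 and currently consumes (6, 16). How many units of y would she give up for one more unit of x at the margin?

MRS = 4/3

MU_x = y^2 and MU_y = 2·x·y.
MRS = MU_x/MU_y = (1/2)·y/x.
At (6, 16): MRS = 4/3.
That is, one extra unit of x is worth 4/3 units of y at the margin.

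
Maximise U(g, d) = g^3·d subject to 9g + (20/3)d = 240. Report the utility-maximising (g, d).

g* = 20, d* = 9

MU_g = 3·g^2·d and MU_d = g^3.
MRS = MU_g/MU_d = (3/1)·d/g.
Tangency: set MRS = p_g/p_d = 9/(20/3) = 1.35.
So (3/1)·d/g = 1.35, i.e. d = 0.45·g.
Substitute into the budget 9·g + (20/3)·d = 240: 12·g = 240, so g* = 20.
Then d* = 0.45·20 = 9.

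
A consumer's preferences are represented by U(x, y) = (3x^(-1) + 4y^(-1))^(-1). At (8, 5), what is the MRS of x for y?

MRS = 75/256

For CES with ρ = -1, MRS = (3/4)·(y/x)^2.
At (8, 5): MRS = 75/256.
So at (8, 5) the consumer would give up 75/256 units of y for one more unit of x.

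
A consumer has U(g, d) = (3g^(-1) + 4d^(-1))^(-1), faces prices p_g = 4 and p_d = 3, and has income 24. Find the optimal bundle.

g* = 3, d* = 4

For CES with ρ = -1, MRS = (3/4)·(d/g)^2.
Tangency: set MRS = p_g/p_d = 4/3.
So (d/g)^2 = 16/9; taking the square root, d/g = 4/3, i.e. d = (4/3)·g.
Substitute into the budget 4·g + 3·d = 24: 8·g = 24, so g* = 3 and d* = (4/3)·3 = 4.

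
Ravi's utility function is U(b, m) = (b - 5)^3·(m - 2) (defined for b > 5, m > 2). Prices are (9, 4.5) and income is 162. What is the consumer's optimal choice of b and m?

MU_b = 3·(b−5)^2·(m−2), MU_m = (b−5)^3.
MRS = (3/1)·(m−2)/(b−5).
Tangency: set MRS = p_b/p_m = 9/4.5 = 2.
So (3/1)·(m − 2)/(b − 5) = 2, i.e. (m − 2) = (2/3)·(b − 5).
Rewrite the budget in excess-of-subsistence terms: 9·(b − 5) + 4.5·(m − 2) = 162 − 9·5 − 4.5·2 = 108.
Substituting, 12·(b − 5) = 108, so b − 5 = 9 and b* = 14.
Then m − 2 = (2/3)·9 = 6, so m* = 8.

b* = 14, m* = 8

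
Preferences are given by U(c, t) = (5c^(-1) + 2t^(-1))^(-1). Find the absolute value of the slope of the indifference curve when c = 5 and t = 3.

For CES with ρ = -1, MRS = (5/2)·(t/c)^2.
At (5, 3): MRS = 0.9.
So at (5, 3) the consumer would give up 0.9 units of t for one more unit of c.

MRS = 0.9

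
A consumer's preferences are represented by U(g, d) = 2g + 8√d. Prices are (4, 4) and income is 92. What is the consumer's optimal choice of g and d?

MU_g = 2, MU_d = 8/(2√d).
MRS = 2 ÷ (8/(2√d)).
Tangency: set MRS = p_g/p_d = 4/4 = 1.
MRS depends only on d: 0.5·√d = 1 ⇒ √d = 1/0.5 = 2 ⇒ d* = 4.
From the budget, 4·g = 92 − 4·4 = 76, so g* = 19.

g* = 19, d* = 4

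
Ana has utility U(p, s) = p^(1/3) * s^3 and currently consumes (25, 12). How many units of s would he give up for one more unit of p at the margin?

MRS = 4/75

MU_p = 1/3·p^(-2/3)·s^3 and MU_s = 3·p^(1/3)·s^2.
MRS = MU_p/MU_s = (1/9)·s/p.
At (25, 12): MRS = 4/75.
That is, one extra unit of p is worth 4/75 units of s at the margin.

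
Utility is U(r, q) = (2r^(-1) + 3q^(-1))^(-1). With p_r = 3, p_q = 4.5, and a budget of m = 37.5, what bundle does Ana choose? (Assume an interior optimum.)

r* = 5, q* = 5

For CES with ρ = -1, MRS = (2/3)·(q/r)^2.
Tangency: set MRS = p_r/p_q = 3/4.5 = 2/3.
So (q/r)^2 = 1; taking the square root, q/r = 1, i.e. q = r.
Substitute into the budget 3·r + 4.5·q = 37.5: 7.5·r = 37.5, so r* = 5 and q* = 5.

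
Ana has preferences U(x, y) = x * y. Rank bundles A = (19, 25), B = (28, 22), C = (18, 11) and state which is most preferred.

Evaluate utility at each bundle:
U(A) = 475.
U(B) = 616.
U(C) = 198.
Highest utility is B, so B ≻ A ≻ C.

Bundle B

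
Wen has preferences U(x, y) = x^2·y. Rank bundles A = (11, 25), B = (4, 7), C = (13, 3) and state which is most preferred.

Evaluate utility at each bundle:
U(A) = 3025.
U(B) = 112.
U(C) = 507.
Highest utility is A, so A ≻ C ≻ B.

Bundle A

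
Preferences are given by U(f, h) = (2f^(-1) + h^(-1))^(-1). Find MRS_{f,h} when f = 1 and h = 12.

MRS = 288

For CES with ρ = -1, MRS = (2/1)·(h/f)^2.
At (1, 12): MRS = 288.
The indifference curve has slope −288 at this bundle.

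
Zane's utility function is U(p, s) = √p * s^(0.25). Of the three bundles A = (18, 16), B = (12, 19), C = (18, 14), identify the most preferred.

Evaluate utility at each bundle:
U(A) = 8.485.
U(B) = 7.232.
U(C) = 8.207.
Highest utility is A, so A ≻ C ≻ B.

Bundle A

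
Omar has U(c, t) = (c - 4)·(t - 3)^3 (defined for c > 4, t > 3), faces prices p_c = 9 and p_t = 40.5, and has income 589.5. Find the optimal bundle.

c* = 16, t* = 11

MU_c = (t−3)^3, MU_t = 3·(c−4)·(t−3)^2.
MRS = (1/3)·(t−3)/(c−4).
Tangency: set MRS = p_c/p_t = 9/40.5 = 2/9.
So (1/3)·(t − 3)/(c − 4) = 2/9, i.e. (t − 3) = (2/3)·(c − 4).
Rewrite the budget in excess-of-subsistence terms: 9·(c − 4) + 40.5·(t − 3) = 589.5 − 9·4 − 40.5·3 = 432.
Substituting, 36·(c − 4) = 432, so c − 4 = 12 and c* = 16.
Then t − 3 = (2/3)·12 = 8, so t* = 11.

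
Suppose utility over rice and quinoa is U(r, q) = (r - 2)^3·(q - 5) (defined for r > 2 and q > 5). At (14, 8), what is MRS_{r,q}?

MU_r = 3·(r−2)^2·(q−5), MU_q = (r−2)^3.
MRS = (3/1)·(q−5)/(r−2).
At (14, 8): MRS = 0.75.
So at (14, 8) the consumer would give up 0.75 units of q for one more unit of r.

MRS = 0.75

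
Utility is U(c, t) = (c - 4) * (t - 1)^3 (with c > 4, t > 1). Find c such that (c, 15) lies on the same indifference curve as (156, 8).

c = 23

U(156, 8) = 52136.
Set U(c, 15) = 52136 and solve.
With t = 15: (15 − 1)^3 = 2744, so (c − 4) = 52136/2744 = 19.
So c = 4 + 19 = 23.
Check: U(23, 15) = 52136.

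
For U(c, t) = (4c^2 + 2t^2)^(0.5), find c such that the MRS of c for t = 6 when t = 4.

c = 12

For CES with ρ = 2, MRS = (4/2)·(t/c)^(-1).
Setting (4/2)·(4/c)^(-1) = 6 gives (4/c)^(-1) = 3, so 4/c = 1/3 and c = 12.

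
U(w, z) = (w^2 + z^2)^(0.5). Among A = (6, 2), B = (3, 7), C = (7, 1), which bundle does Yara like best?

Bundle B

Evaluate utility at each bundle:
U(A) = 6.325.
U(B) = 7.616.
U(C) = 7.071.
Highest utility is B, so B ≻ C ≻ A.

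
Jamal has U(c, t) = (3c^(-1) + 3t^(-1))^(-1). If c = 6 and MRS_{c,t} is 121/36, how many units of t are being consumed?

t = 11

For CES with ρ = -1, MRS = (t/c)^2.
Setting (t/6)^2 = 121/36 gives t/6 = 11/6 and t = 11.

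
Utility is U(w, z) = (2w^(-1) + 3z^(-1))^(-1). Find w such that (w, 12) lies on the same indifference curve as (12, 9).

U depends on (w, z) only through S = 2w^(-1) + 3z^(-1), so equal utility means equal S. At (12, 9): S = 0.5.
With z = 12: 3·12^(-1) = 0.25, so 2w^(-1) = 0.5 − 0.25 = 0.25, i.e. w^(-1) = 0.125.
Hence w = 1/0.125 = 8.
Check: U(8, 12) = 2.

w = 8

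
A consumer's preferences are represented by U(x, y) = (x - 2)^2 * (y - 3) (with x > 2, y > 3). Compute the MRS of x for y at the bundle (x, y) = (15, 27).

MU_x = 2·(x−2)·(y−3), MU_y = (x−2)^2.
MRS = (2/1)·(y−3)/(x−2).
At (15, 27): MRS = 48/13.
The indifference curve has slope −48/13 at this bundle.

MRS = 48/13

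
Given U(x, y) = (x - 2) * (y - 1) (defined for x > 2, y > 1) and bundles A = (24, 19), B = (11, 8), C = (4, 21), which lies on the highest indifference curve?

Evaluate utility at each bundle:
U(A) = 396.
U(B) = 63.
U(C) = 40.
Highest utility is A, so A ≻ B ≻ C.

Bundle A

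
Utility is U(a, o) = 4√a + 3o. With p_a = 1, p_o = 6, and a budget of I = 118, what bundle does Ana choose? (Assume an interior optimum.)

MU_a = 4/(2√a), MU_o = 3.
MRS = 4/(2√a) ÷ 3.
Tangency: set MRS = p_a/p_o = 1/6.
MRS depends only on a: (2/3)/√a = 1/6 ⇒ √a = (2/3)/(1/6) = 4 ⇒ a* = 16.
From the budget, 6·o = 118 − 1·16 = 102, so o* = 17.

a* = 16, o* = 17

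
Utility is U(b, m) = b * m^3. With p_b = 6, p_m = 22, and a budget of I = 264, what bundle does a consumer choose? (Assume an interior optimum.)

b* = 11, m* = 9

MU_b = m^3 and MU_m = 3·b·m^2.
MRS = MU_b/MU_m = (1/3)·m/b.
Tangency: set MRS = p_b/p_m = 6/22 = 3/11.
So (1/3)·m/b = 3/11, i.e. m = (9/11)·b.
Substitute into the budget 6·b + 22·m = 264: 24·b = 264, so b* = 11.
Then m* = (9/11)·11 = 9.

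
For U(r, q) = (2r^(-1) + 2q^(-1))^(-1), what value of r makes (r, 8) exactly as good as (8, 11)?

U depends on (r, q) only through S = 2r^(-1) + 2q^(-1), so equal utility means equal S. At (8, 11): S = 19/44.
With q = 8: 2·8^(-1) = 0.25, so 2r^(-1) = 19/44 − 0.25 = 2/11, i.e. r^(-1) = 1/11.
Hence r = 1/(1/11) = 11.
Check: U(11, 8) = 2.3158.

r = 11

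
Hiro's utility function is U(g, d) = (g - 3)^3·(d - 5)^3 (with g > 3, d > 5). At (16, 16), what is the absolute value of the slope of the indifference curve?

MRS = 11/13

MU_g = 3·(g−3)^2·(d−5)^3, MU_d = 3·(g−3)^3·(d−5)^2.
MRS = (d−5)/(g−3).
At (16, 16): MRS = 11/13.
The indifference curve has slope −11/13 at this bundle.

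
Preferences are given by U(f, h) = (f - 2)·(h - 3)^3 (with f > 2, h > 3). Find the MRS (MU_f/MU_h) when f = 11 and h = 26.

MRS = 23/27

MU_f = (h−3)^3, MU_h = 3·(f−2)·(h−3)^2.
MRS = (1/3)·(h−3)/(f−2).
At (11, 26): MRS = 23/27.
The indifference curve has slope −23/27 at this bundle.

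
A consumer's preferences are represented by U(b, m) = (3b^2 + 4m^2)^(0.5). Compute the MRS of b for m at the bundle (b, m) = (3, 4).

MRS = 9/16

For CES with ρ = 2, MRS = (3/4)·(m/b)^(-1).
At (3, 4): MRS = 9/16.
The indifference curve has slope −9/16 at this bundle.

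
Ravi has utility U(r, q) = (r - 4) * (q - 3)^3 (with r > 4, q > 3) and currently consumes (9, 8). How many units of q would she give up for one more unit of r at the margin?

MRS = 1/3

MU_r = (q−3)^3, MU_q = 3·(r−4)·(q−3)^2.
MRS = (1/3)·(q−3)/(r−4).
At (9, 8): MRS = 1/3.
The indifference curve has slope −1/3 at this bundle.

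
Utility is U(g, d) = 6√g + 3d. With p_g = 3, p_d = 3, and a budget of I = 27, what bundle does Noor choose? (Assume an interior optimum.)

MU_g = 6/(2√g), MU_d = 3.
MRS = 6/(2√g) ÷ 3.
Tangency: set MRS = p_g/p_d = 3/3 = 1.
MRS depends only on g: 1/√g = 1 ⇒ √g = 1/1 = 1 ⇒ g* = 1.
From the budget, 3·d = 27 − 3·1 = 24, so d* = 8.

g* = 1, d* = 8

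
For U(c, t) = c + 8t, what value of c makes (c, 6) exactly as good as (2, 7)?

U(2, 7) = 58.
Set U(c, 6) = 58 and solve.
c + 8·6 = 58 ⇒ c = 10 ⇒ c = 10.
Check: U(10, 6) = 58.

c = 10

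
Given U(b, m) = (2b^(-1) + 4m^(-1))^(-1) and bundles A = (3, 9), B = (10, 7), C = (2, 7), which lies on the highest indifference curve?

Bundle B

Evaluate utility at each bundle:
U(A) = 0.900.
U(B) = 1.296.
U(C) = 0.636.
Highest utility is B, so B ≻ A ≻ C.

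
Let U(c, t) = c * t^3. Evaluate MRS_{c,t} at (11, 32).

MU_c = t^3 and MU_t = 3·c·t^2.
MRS = MU_c/MU_t = (1/3)·t/c.
At (11, 32): MRS = 32/33.
That is, one extra unit of c is worth 32/33 units of t at the margin.

MRS = 32/33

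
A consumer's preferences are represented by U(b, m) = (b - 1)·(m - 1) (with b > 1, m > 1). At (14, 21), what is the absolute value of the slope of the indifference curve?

MRS = 20/13

MU_b = (m−1), MU_m = (b−1).
MRS = (m−1)/(b−1).
At (14, 21): MRS = 20/13.
So at (14, 21) the consumer would give up 20/13 units of m for one more unit of b.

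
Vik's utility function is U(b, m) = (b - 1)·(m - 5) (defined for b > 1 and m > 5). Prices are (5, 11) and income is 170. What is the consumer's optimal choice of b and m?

MU_b = (m−5), MU_m = (b−1).
MRS = (m−5)/(b−1).
Tangency: set MRS = p_b/p_m = 5/11.
So (m − 5)/(b − 1) = 5/11, i.e. (m − 5) = (5/11)·(b − 1).
Rewrite the budget in excess-of-subsistence terms: 5·(b − 1) + 11·(m − 5) = 170 − 5·1 − 11·5 = 110.
Substituting, 10·(b − 1) = 110, so b − 1 = 11 and b* = 12.
Then m − 5 = (5/11)·11 = 5, so m* = 10.

b* = 12, m* = 10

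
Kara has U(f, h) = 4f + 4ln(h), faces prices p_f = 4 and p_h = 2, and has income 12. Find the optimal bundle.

MU_f = 4, MU_h = 4/h.
MRS = 4 ÷ (4/h).
Tangency: set MRS = p_f/p_h = 4/2 = 2.
MRS depends only on h: h = 2 ⇒ h* = 2.
From the budget, 4·f = 12 − 2·2 = 8, so f* = 2.

f* = 2, h* = 2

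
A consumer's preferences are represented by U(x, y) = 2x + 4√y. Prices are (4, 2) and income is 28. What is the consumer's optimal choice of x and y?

x* = 5, y* = 4

MU_x = 2, MU_y = 4/(2√y).
MRS = 2 ÷ (4/(2√y)).
Tangency: set MRS = p_x/p_y = 4/2 = 2.
MRS depends only on y: √y = 2 ⇒ √y = 2 ⇒ y* = 4.
From the budget, 4·x = 28 − 2·4 = 20, so x* = 5.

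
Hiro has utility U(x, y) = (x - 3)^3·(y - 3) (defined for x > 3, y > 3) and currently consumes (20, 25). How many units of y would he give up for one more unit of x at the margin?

MRS = 66/17

MU_x = 3·(x−3)^2·(y−3), MU_y = (x−3)^3.
MRS = (3/1)·(y−3)/(x−3).
At (20, 25): MRS = 66/17.
So at (20, 25) the consumer would give up 66/17 units of y for one more unit of x.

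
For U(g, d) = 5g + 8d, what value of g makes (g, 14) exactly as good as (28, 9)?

g = 20

U(28, 9) = 212.
Set U(g, 14) = 212 and solve.
5g + 8·14 = 212 ⇒ 5g = 100 ⇒ g = 20.
Check: U(20, 14) = 212.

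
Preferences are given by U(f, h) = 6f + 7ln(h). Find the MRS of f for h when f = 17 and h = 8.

MU_f = 6, MU_h = 7/h.
MRS = 6 ÷ (7/h).
At (17, 8): MRS = 48/7.
The indifference curve has slope −48/7 at this bundle.

MRS = 48/7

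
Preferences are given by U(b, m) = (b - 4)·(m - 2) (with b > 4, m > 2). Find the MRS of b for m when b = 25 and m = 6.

MU_b = (m−2), MU_m = (b−4).
MRS = (m−2)/(b−4).
At (25, 6): MRS = 4/21.
So at (25, 6) the consumer would give up 4/21 units of m for one more unit of b.

MRS = 4/21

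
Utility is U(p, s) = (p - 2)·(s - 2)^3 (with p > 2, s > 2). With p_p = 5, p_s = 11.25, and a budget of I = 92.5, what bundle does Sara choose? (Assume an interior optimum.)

MU_p = (s−2)^3, MU_s = 3·(p−2)·(s−2)^2.
MRS = (1/3)·(s−2)/(p−2).
Tangency: set MRS = p_p/p_s = 5/11.25 = 4/9.
So (1/3)·(s − 2)/(p − 2) = 4/9, i.e. (s − 2) = (4/3)·(p − 2).
Rewrite the budget in excess-of-subsistence terms: 5·(p − 2) + 11.25·(s − 2) = 92.5 − 5·2 − 11.25·2 = 60.
Substituting, 20·(p − 2) = 60, so p − 2 = 3 and p* = 5.
Then s − 2 = (4/3)·3 = 4, so s* = 6.

p* = 5, s* = 6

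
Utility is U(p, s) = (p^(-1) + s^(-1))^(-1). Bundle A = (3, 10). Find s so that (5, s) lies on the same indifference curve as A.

s = 30/7

U depends on (p, s) only through S = p^(-1) + s^(-1), so equal utility means equal S. At (3, 10): S = 13/30.
With p = 5: 5^(-1) = 0.2, so s^(-1) = 13/30 − 0.2 = 7/30.
Hence s = 1/(7/30) = 30/7.
Check: U(5, 30/7) = 2.3077.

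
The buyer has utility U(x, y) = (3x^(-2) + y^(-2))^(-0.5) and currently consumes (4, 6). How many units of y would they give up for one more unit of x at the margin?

For CES with ρ = -2, MRS = (3/1)·(y/x)^3.
At (4, 6): MRS = 10.125.
The indifference curve has slope −10.125 at this bundle.

MRS = 10.125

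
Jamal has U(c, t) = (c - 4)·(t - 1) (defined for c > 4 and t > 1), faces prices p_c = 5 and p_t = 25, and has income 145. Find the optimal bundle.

c* = 14, t* = 3

MU_c = (t−1), MU_t = (c−4).
MRS = (t−1)/(c−4).
Tangency: set MRS = p_c/p_t = 5/25 = 0.2.
So (t − 1)/(c − 4) = 0.2, i.e. (t − 1) = 0.2·(c − 4).
Rewrite the budget in excess-of-subsistence terms: 5·(c − 4) + 25·(t − 1) = 145 − 5·4 − 25·1 = 100.
Substituting, 10·(c − 4) = 100, so c − 4 = 10 and c* = 14.
Then t − 1 = 0.2·10 = 2, so t* = 3.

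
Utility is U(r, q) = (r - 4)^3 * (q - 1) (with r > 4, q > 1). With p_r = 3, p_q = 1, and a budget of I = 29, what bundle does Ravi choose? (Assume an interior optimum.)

MU_r = 3·(r−4)^2·(q−1), MU_q = (r−4)^3.
MRS = (3/1)·(q−1)/(r−4).
Tangency: set MRS = p_r/p_q = 3/1 = 3.
So (3/1)·(q − 1)/(r − 4) = 3, i.e. (q − 1) = (r − 4).
Rewrite the budget in excess-of-subsistence terms: 3·(r − 4) + 1·(q − 1) = 29 − 3·4 − 1·1 = 16.
Substituting, 4·(r − 4) = 16, so r − 4 = 4 and r* = 8.
Then q − 1 = 4, so q* = 5.

r* = 8, q* = 5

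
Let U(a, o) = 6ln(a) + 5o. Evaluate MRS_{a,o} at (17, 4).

MU_a = 6/a, MU_o = 5.
MRS = 6/a ÷ 5.
At (17, 4): MRS = 6/85.
So at (17, 4) the consumer would give up 6/85 units of o for one more unit of a.

MRS = 6/85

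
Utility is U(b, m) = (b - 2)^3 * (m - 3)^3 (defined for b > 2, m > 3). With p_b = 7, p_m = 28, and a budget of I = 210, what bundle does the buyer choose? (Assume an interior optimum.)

MU_b = 3·(b−2)^2·(m−3)^3, MU_m = 3·(b−2)^3·(m−3)^2.
MRS = (m−3)/(b−2).
Tangency: set MRS = p_b/p_m = 7/28 = 0.25.
So (m − 3)/(b − 2) = 0.25, i.e. (m − 3) = 0.25·(b − 2).
Rewrite the budget in excess-of-subsistence terms: 7·(b − 2) + 28·(m − 3) = 210 − 7·2 − 28·3 = 112.
Substituting, 14·(b − 2) = 112, so b − 2 = 8 and b* = 10.
Then m − 3 = 0.25·8 = 2, so m* = 5.

b* = 10, m* = 5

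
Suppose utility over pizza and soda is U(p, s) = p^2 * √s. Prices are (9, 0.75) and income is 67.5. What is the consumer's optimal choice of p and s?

MU_p = 2·p·√s and MU_s = 0.5·p^2·s^(-0.5).
MRS = MU_p/MU_s = (4)·s/p.
Tangency: set MRS = p_p/p_s = 9/0.75 = 12.
So (4)·s/p = 12, i.e. s = 3·p.
Substitute into the budget 9·p + 0.75·s = 67.5: 11.25·p = 67.5, so p* = 6.
Then s* = 3·6 = 18.

p* = 6, s* = 18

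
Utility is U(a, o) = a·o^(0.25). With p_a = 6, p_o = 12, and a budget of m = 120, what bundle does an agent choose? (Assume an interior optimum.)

a* = 16, o* = 2

MU_a = o^(0.25) and MU_o = 0.25·a·o^(-0.75).
MRS = MU_a/MU_o = (4)·o/a.
Tangency: set MRS = p_a/p_o = 6/12 = 0.5.
So (4)·o/a = 0.5, i.e. o = 0.125·a.
Substitute into the budget 6·a + 12·o = 120: 7.5·a = 120, so a* = 16.
Then o* = 0.125·16 = 2.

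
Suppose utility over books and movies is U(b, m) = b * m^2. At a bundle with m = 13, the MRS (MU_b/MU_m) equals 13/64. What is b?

MU_b = m^2 and MU_m = 2·b·m.
MRS = MU_b/MU_m = (1/2)·m/b.
Substitute m = 13: MRS = 6.5/b. Setting 6.5/b = 13/64 gives b = 6.5/(13/64) = 32.

b = 32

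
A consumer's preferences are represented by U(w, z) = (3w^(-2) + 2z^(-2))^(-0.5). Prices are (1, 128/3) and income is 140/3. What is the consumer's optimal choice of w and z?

w* = 4, z* = 1

For CES with ρ = -2, MRS = (3/2)·(z/w)^3.
Tangency: set MRS = p_w/p_z = 1/(128/3) = 3/128.
So (z/w)^3 = 1/64; taking the cube root, z/w = 0.25, i.e. z = 0.25·w.
Substitute into the budget 1·w + (128/3)·z = 140/3: (35/3)·w = 140/3, so w* = 4 and z* = 0.25·4 = 1.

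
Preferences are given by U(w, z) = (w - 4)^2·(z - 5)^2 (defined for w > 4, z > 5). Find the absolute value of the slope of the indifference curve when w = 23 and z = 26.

MRS = 21/19

MU_w = 2·(w−4)·(z−5)^2, MU_z = 2·(w−4)^2·(z−5).
MRS = (z−5)/(w−4).
At (23, 26): MRS = 21/19.
That is, one extra unit of w is worth 21/19 units of z at the margin.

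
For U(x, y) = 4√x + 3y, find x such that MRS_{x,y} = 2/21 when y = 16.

MU_x = 4/(2√x), MU_y = 3.
MRS = 4/(2√x) ÷ 3.
MRS depends only on x: (2/3)/√x = 2/21 ⇒ √x = (2/3)/(2/21) = 7 ⇒ x = 49.

x = 49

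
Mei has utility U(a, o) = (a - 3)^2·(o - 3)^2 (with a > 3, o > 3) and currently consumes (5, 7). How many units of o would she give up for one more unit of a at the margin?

MU_a = 2·(a−3)·(o−3)^2, MU_o = 2·(a−3)^2·(o−3).
MRS = (o−3)/(a−3).
At (5, 7): MRS = 2.
That is, one extra unit of a is worth 2 units of o at the margin.

MRS = 2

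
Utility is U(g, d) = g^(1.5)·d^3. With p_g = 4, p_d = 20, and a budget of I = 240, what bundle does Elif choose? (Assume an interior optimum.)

MU_g = 1.5·√g·d^3 and MU_d = 3·g^(1.5)·d^2.
MRS = MU_g/MU_d = (0.5)·d/g.
Tangency: set MRS = p_g/p_d = 4/20 = 0.2.
So (0.5)·d/g = 0.2, i.e. d = 0.4·g.
Substitute into the budget 4·g + 20·d = 240: 12·g = 240, so g* = 20.
Then d* = 0.4·20 = 8.

g* = 20, d* = 8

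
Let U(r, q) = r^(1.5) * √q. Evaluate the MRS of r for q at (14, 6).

MU_r = 1.5·√r·√q and MU_q = 0.5·r^(1.5)·q^(-0.5).
MRS = MU_r/MU_q = (3)·q/r.
At (14, 6): MRS = 9/7.
That is, one extra unit of r is worth 9/7 units of q at the margin.

MRS = 9/7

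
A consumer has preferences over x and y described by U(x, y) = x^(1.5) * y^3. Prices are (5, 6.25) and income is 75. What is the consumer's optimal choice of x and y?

MU_x = 1.5·√x·y^3 and MU_y = 3·x^(1.5)·y^2.
MRS = MU_x/MU_y = (0.5)·y/x.
Tangency: set MRS = p_x/p_y = 5/6.25 = 0.8.
So (0.5)·y/x = 0.8, i.e. y = 1.6·x.
Substitute into the budget 5·x + 6.25·y = 75: 15·x = 75, so x* = 5.
Then y* = 1.6·5 = 8.

x* = 5, y* = 8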